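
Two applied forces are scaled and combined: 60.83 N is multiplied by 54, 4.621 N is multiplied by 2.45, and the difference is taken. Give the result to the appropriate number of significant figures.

60.83 × 54 = 3284.82 → 3.3 × 10^3 N (2 s.f., last digit at the 10^2 place).
4.621 × 2.45 = 11.32145 → 11.3 N (3 s.f., last digit at the 10^-1 place).
Difference: 3273.49855 N; keep the coarser place, 10^2.
Result: 3.3 × 10^3 N.

3.3 × 10^3 N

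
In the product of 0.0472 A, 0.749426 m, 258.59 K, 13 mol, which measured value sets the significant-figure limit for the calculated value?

0.0472 A → 3 s.f.; 0.749426 m → 6 s.f.; 258.59 K → 5 s.f.; 13 mol → 2 s.f.
The fewest is 2 significant figures, from 13 mol.

13 mol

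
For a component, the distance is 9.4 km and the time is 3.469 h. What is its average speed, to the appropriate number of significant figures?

2.7 km/h

average speed = 9.4 km ÷ 3.469 h = 2.70971461516… km/h.
9.4 has 2 significant figures; 3.469 has 4.
Division/multiplication keeps the fewest: 2 significant figures.
Rounded: 2.7 km/h.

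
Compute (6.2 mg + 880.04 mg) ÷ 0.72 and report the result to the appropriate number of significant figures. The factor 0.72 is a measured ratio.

6.2 mg + 880.04 mg = 886.24 mg; the sum is limited to 1 decimal place (4 s.f.).
Carrying full precision, 886.24 ÷ 0.72 = 1230.88888889… mg; 0.72 has 2 s.f., so the result keeps min(4, 2) = 2 s.f.
Rounded to 2 significant figures: 1.2 × 10³ mg.

1.2 × 10³ mg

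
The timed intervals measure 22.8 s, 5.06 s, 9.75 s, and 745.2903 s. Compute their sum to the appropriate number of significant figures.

22.8 s + 5.06 s + 9.75 s + 745.2903 s = 782.9003 s.
Addition/subtraction keeps the fewest decimal places: 22.8 → 1 decimal place, 5.06 → 2 decimal places, 9.75 → 2 decimal places, 745.2903 → 4 decimal places; limit is 1.
Rounded to 1 decimal place: 782.9 s.

782.9 s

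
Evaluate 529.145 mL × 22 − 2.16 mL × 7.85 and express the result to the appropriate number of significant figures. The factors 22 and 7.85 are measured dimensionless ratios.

529.145 × 22 = 11641.19 → 1.2 × 10^4 mL (2 s.f., last digit at the 10^3 place).
2.16 × 7.85 = 16.956 → 17.0 mL (3 s.f., last digit at the 10^-1 place).
Difference: 11624.234 mL; keep the coarser place, 10^3.
Result: 1.2 × 10^4 mL.

1.2 × 10^4 mL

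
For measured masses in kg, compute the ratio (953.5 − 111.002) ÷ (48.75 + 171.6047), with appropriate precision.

953.5 − 111.002 = 842.498, limited to 1 d.p. → 4 s.f.; 48.75 + 171.6047 = 220.3547, limited to 2 d.p. → 5 s.f.
Carrying full precision, 842.498 ÷ 220.3547 = 3.82337204516…; keep min(4, 5) = 4 s.f.
Rounded to 4 significant figures: 3.823.

3.823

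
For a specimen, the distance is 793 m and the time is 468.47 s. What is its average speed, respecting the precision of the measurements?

average speed = 793 m ÷ 468.47 s = 1.69274446603… m/s.
793 has 3 significant figures; 468.47 has 5.
Division/multiplication keeps the fewest: 3 significant figures.
Rounded: 1.69 m/s.

1.69 m/s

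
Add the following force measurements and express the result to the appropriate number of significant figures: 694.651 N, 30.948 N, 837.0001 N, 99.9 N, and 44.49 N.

694.651 N + 30.948 N + 837.0001 N + 99.9 N + 44.49 N = 1706.9891 N.
Addition/subtraction keeps the fewest decimal places: 694.651 → 3 decimal places, 30.948 → 3 decimal places, 837.0001 → 4 decimal places, 99.9 → 1 decimal place, 44.49 → 2 decimal places; limit is 1.
Rounded to 1 decimal place: 1707.0 N.

1707.0 N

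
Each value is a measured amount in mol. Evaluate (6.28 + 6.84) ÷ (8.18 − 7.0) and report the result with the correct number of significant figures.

11

6.28 + 6.84 = 13.12, limited to 2 d.p. → 4 s.f.; 8.18 − 7.0 = 1.18, limited to 1 d.p. → 2 s.f.
Carrying full precision, 13.12 ÷ 1.18 = 11.1186440678…; keep min(4, 2) = 2 s.f.
Rounded to 2 significant figures: 11.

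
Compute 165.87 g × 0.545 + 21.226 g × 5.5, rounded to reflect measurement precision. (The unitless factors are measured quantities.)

165.87 × 0.545 = 90.39915 → 90.4 g (3 s.f., last digit at the 10^-1 place).
21.226 × 5.5 = 116.743 → 1.2 × 10² g (2 s.f., last digit at the 10^1 place).
Sum: 207.14215 g; keep the coarser place, 10^1.
Result: 2.1 × 10² g.

2.1 × 10² g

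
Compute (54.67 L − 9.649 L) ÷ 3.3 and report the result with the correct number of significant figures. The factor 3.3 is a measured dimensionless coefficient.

14 L

54.67 L − 9.649 L = 45.021 L; the difference is limited to 2 decimal places (4 s.f.).
Carrying full precision, 45.021 ÷ 3.3 = 13.6427272727… L; 3.3 has 2 s.f., so the result keeps min(4, 2) = 2 s.f.
Rounded to 2 significant figures: 14 L.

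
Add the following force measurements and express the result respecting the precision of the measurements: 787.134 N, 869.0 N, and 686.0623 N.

787.134 N + 869.0 N + 686.0623 N = 2342.1963 N.
Addition/subtraction keeps the fewest decimal places: 787.134 → 3 decimal places, 869.0 → 1 decimal place, 686.0623 → 4 decimal places; limit is 1.
Rounded to 1 decimal place: 2342.2 N.

2342.2 N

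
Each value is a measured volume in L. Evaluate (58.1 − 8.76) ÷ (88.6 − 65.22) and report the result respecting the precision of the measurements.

58.1 − 8.76 = 49.34, limited to 1 d.p. → 3 s.f.; 88.6 − 65.22 = 23.38, limited to 1 d.p. → 3 s.f.
Carrying full precision, 49.34 ÷ 23.38 = 2.11035072712…; keep min(3, 3) = 3 s.f.
Rounded to 3 significant figures: 2.11.

2.11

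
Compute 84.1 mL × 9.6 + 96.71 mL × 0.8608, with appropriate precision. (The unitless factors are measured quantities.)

84.1 × 9.6 = 807.36 → 8.1 × 10² mL (2 s.f., last digit at the 10^1 place).
96.71 × 0.8608 = 83.247968 → 83.25 mL (4 s.f., last digit at the 10^-2 place).
Sum: 890.607968 mL; keep the coarser place, 10^1.
Result: 8.9 × 10² mL.

8.9 × 10² mL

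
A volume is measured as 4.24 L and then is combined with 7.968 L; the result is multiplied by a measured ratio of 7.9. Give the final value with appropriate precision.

96 L

4.24 L + 7.968 L = 12.208 L; the sum is limited to 2 decimal places (4 s.f.).
Carrying full precision, 12.208 × 7.9 = 96.4432 L; 7.9 has 2 s.f., so the result keeps min(4, 2) = 2 s.f.
Rounded to 2 significant figures: 96 L.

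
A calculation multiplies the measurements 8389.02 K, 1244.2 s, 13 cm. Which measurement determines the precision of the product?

13 cm

8389.02 K → 6 s.f.; 1244.2 s → 5 s.f.; 13 cm → 2 s.f.
The fewest is 2 significant figures, from 13 cm.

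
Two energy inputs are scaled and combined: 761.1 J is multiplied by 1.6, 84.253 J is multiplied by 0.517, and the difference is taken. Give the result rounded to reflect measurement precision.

1.2 × 10^3 J

761.1 × 1.6 = 1217.76 → 1.2 × 10^3 J (2 s.f., last digit at the 10^2 place).
84.253 × 0.517 = 43.558801 → 43.6 J (3 s.f., last digit at the 10^-1 place).
Difference: 1174.201199 J; keep the coarser place, 10^2.
Result: 1.2 × 10^3 J.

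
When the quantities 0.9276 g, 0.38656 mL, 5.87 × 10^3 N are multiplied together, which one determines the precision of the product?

0.9276 g → 4 s.f.; 0.38656 mL → 5 s.f.; 5.87 × 10^3 N → 3 s.f.
The fewest is 3 significant figures, from 5.87 × 10^3 N.

5.87 × 10^3 N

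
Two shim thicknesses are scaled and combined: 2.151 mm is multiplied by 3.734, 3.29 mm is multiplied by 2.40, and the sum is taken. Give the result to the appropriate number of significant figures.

15.93 mm

2.151 × 3.734 = 8.031834 → 8.032 mm (4 s.f., last digit at the 10^-3 place).
3.29 × 2.40 = 7.896 → 7.90 mm (3 s.f., last digit at the 10^-2 place).
Sum: 15.927834 mm; keep the coarser place, 10^-2.
Result: 15.93 mm.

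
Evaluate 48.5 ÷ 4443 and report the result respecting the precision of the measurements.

48.5 ÷ 4443 = 0.0109160477155…
Multiplication/division keeps the fewest significant figures: 48.5 → 3 s.f., 4443 → 4 s.f.; limit is 3.
Rounded to 3 significant figures: 0.0109.

0.0109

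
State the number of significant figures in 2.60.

3

2.60: trailing zeros after a decimal point are significant.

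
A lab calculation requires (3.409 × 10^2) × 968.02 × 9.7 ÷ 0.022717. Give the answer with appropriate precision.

(3.409 × 10^2) × 968.02 × 9.7 ÷ 0.022717 = 140906843.976…
Multiplication/division keeps the fewest significant figures: 3.409 × 10^2 → 4 s.f., 968.02 → 5 s.f., 9.7 → 2 s.f., 0.022717 → 5 s.f.; limit is 2.
Rounded to 2 significant figures: 1.4 × 10^8.

1.4 × 10^8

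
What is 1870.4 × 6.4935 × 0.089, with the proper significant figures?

1870.4 × 6.4935 × 0.089 = 1080.9443736
Multiplication/division keeps the fewest significant figures: 1870.4 → 5 s.f., 6.4935 → 5 s.f., 0.089 → 2 s.f.; limit is 2.
Rounded to 2 significant figures: 1.1 × 10^3.

1.1 × 10^3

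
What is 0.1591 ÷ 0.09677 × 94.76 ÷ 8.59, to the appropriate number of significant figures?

18.1

0.1591 ÷ 0.09677 × 94.76 ÷ 8.59 = 18.1368276832…
Multiplication/division keeps the fewest significant figures: 0.1591 → 4 s.f., 0.09677 → 4 s.f., 94.76 → 4 s.f., 8.59 → 3 s.f.; limit is 3.
Rounded to 3 significant figures: 18.1.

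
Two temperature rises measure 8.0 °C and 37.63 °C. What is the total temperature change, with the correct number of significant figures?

8.0 °C + 37.63 °C = 45.63 °C.
Addition/subtraction keeps the fewest decimal places: 8.0 → 1 decimal place, 37.63 → 2 decimal places; limit is 1.
Rounded to 1 decimal place: 45.6 °C.

45.6 °C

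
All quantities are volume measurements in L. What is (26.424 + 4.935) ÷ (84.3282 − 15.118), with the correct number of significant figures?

26.424 + 4.935 = 31.359, limited to 3 d.p. → 5 s.f.; 84.3282 − 15.118 = 69.2102, limited to 3 d.p. → 5 s.f.
Carrying full precision, 31.359 ÷ 69.2102 = 0.45309795377…; keep min(5, 5) = 5 s.f.
Rounded to 5 significant figures: 4.5310 × 10⁻¹.

4.5310 × 10⁻¹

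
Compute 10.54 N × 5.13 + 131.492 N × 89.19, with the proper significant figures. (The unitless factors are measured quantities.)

1.178 × 10^4 N

10.54 × 5.13 = 54.0702 → 54.1 N (3 s.f., last digit at the 10^-1 place).
131.492 × 89.19 = 11727.77148 → 1.173 × 10^4 N (4 s.f., last digit at the 10^1 place).
Sum: 11781.84168 N; keep the coarser place, 10^1.
Result: 1.178 × 10^4 N.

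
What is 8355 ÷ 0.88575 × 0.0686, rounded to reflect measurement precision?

8355 ÷ 0.88575 × 0.0686 = 647.082133785…
Multiplication/division keeps the fewest significant figures: 8355 → 4 s.f., 0.88575 → 5 s.f., 0.0686 → 3 s.f.; limit is 3.
Rounded to 3 significant figures: 647.

647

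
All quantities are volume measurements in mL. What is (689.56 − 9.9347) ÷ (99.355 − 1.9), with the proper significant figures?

6.97

689.56 − 9.9347 = 679.6253, limited to 2 d.p. → 5 s.f.; 99.355 − 1.9 = 97.455, limited to 1 d.p. → 3 s.f.
Carrying full precision, 679.6253 ÷ 97.455 = 6.97373454415…; keep min(5, 3) = 3 s.f.
Rounded to 3 significant figures: 6.97.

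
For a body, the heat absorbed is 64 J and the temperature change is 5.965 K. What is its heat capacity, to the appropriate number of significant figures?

heat capacity = 64 J ÷ 5.965 K = 10.7292539816… J/K.
64 has 2 significant figures; 5.965 has 4.
Division/multiplication keeps the fewest: 2 significant figures.
Rounded: 11 J/K.

11 J/K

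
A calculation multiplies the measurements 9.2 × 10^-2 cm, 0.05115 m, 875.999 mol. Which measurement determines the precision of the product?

9.2 × 10^-2 cm

9.2 × 10^-2 cm → 2 s.f.; 0.05115 m → 4 s.f.; 875.999 mol → 6 s.f.
The fewest is 2 significant figures, from 9.2 × 10^-2 cm.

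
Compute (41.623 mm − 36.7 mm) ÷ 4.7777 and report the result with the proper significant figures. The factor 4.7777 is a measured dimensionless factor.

41.623 mm − 36.7 mm = 4.923 mm; the difference is limited to 1 decimal place (2 s.f.).
Carrying full precision, 4.923 ÷ 4.7777 = 1.03041212299… mm; 4.7777 has 5 s.f., so the result keeps min(2, 5) = 2 s.f.
Rounded to 2 significant figures: 1.0 mm.

1.0 mm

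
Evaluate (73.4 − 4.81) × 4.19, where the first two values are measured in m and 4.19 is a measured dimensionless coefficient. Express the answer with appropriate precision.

73.4 m − 4.81 m = 68.59 m; the difference is limited to 1 decimal place (3 s.f.).
Carrying full precision, 68.59 × 4.19 = 287.3921 m; 4.19 has 3 s.f., so the result keeps min(3, 3) = 3 s.f.
Rounded to 3 significant figures: 287 m.

287 m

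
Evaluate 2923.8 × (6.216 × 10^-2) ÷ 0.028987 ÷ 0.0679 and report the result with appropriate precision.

9.23 × 10^4

2923.8 × (6.216 × 10^-2) ÷ 0.028987 ÷ 0.0679 = 92339.0969076…
Multiplication/division keeps the fewest significant figures: 2923.8 → 5 s.f., 6.216 × 10^-2 → 4 s.f., 0.028987 → 5 s.f., 0.0679 → 3 s.f.; limit is 3.
Rounded to 3 significant figures: 9.23 × 10^4.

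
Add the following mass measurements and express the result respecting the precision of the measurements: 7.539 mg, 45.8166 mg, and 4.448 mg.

57.804 mg

7.539 mg + 45.8166 mg + 4.448 mg = 57.8036 mg.
Addition/subtraction keeps the fewest decimal places: 7.539 → 3 decimal places, 45.8166 → 4 decimal places, 4.448 → 3 decimal places; limit is 3.
Rounded to 3 decimal places: 57.804 mg.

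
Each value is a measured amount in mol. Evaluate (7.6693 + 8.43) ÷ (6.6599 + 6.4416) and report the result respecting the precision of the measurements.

1.229

7.6693 + 8.43 = 16.0993, limited to 2 d.p. → 4 s.f.; 6.6599 + 6.4416 = 13.1015, limited to 4 d.p. → 6 s.f.
Carrying full precision, 16.0993 ÷ 13.1015 = 1.22881349464…; keep min(4, 6) = 4 s.f.
Rounded to 4 significant figures: 1.229.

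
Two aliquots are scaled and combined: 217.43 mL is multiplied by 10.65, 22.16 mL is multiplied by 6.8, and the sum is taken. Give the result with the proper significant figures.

2.47 × 10³ mL

217.43 × 10.65 = 2315.6295 → 2316 mL (4 s.f., last digit at the 10^0 place).
22.16 × 6.8 = 150.688 → 1.5 × 10² mL (2 s.f., last digit at the 10^1 place).
Sum: 2466.3175 mL; keep the coarser place, 10^1.
Result: 2.47 × 10³ mL.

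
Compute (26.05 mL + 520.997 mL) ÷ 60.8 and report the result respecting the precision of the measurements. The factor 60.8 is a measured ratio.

9.00 mL

26.05 mL + 520.997 mL = 547.047 mL; the sum is limited to 2 decimal places (5 s.f.).
Carrying full precision, 547.047 ÷ 60.8 = 8.99748355263… mL; 60.8 has 3 s.f., so the result keeps min(5, 3) = 3 s.f.
Rounded to 3 significant figures: 9.00 mL.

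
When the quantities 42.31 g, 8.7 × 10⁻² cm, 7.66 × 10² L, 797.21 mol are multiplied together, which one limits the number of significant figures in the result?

42.31 g → 4 s.f.; 8.7 × 10⁻² cm → 2 s.f.; 7.66 × 10² L → 3 s.f.; 797.21 mol → 5 s.f.
The fewest is 2 significant figures, from 8.7 × 10⁻² cm.

8.7 × 10⁻² cm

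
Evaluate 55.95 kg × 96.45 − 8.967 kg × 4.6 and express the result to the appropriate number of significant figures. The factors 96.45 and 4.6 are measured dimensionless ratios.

5355 kg

55.95 × 96.45 = 5396.3775 → 5396 kg (4 s.f., last digit at the 10^0 place).
8.967 × 4.6 = 41.2482 → 41 kg (2 s.f., last digit at the 10^0 place).
Difference: 5355.1293 kg; keep the coarser place, 10^0.
Result: 5355 kg.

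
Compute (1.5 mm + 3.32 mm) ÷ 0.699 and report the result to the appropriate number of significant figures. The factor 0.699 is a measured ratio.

1.5 mm + 3.32 mm = 4.82 mm; the sum is limited to 1 decimal place (2 s.f.).
Carrying full precision, 4.82 ÷ 0.699 = 6.89556509299… mm; 0.699 has 3 s.f., so the result keeps min(2, 3) = 2 s.f.
Rounded to 2 significant figures: 6.9 mm.

6.9 mm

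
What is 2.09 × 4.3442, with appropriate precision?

2.09 × 4.3442 = 9.079378
Multiplication/division keeps the fewest significant figures: 2.09 → 3 s.f., 4.3442 → 5 s.f.; limit is 3.
Rounded to 3 significant figures: 9.08.

9.08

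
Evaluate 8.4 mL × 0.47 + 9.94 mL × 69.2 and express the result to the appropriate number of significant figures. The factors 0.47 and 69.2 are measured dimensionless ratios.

8.4 × 0.47 = 3.948 → 3.9 mL (2 s.f., last digit at the 10^-1 place).
9.94 × 69.2 = 687.848 → 688 mL (3 s.f., last digit at the 10^0 place).
Sum: 691.796 mL; keep the coarser place, 10^0.
Result: 692 mL.

692 mL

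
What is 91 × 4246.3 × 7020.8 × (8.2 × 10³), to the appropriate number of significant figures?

2.2 × 10¹³

91 × 4246.3 × 7020.8 × (8.2 × 10³) = 2.22460300724 × 10^13…
Multiplication/division keeps the fewest significant figures: 91 → 2 s.f., 4246.3 → 5 s.f., 7020.8 → 5 s.f., 8.2 × 10³ → 2 s.f.; limit is 2.
Rounded to 2 significant figures: 2.2 × 10¹³.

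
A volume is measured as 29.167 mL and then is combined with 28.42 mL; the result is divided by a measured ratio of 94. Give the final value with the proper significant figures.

6.1 × 10^-1 mL

29.167 mL + 28.42 mL = 57.587 mL; the sum is limited to 2 decimal places (4 s.f.).
Carrying full precision, 57.587 ÷ 94 = 0.612627659574… mL; 94 has 2 s.f., so the result keeps min(4, 2) = 2 s.f.
Rounded to 2 significant figures: 6.1 × 10^-1 mL.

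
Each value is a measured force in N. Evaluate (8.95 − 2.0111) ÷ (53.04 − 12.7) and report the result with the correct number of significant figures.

8.95 − 2.0111 = 6.9389, limited to 2 d.p. → 3 s.f.; 53.04 − 12.7 = 40.34, limited to 1 d.p. → 3 s.f.
Carrying full precision, 6.9389 ÷ 40.34 = 0.172010411502…; keep min(3, 3) = 3 s.f.
Rounded to 3 significant figures: 0.172.

0.172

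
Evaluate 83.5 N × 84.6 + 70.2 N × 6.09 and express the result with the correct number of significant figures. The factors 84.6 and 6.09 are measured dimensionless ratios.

83.5 × 84.6 = 7064.1 → 7.06 × 10³ N (3 s.f., last digit at the 10^1 place).
70.2 × 6.09 = 427.518 → 428 N (3 s.f., last digit at the 10^0 place).
Sum: 7491.618 N; keep the coarser place, 10^1.
Result: 7.49 × 10³ N.

7.49 × 10³ N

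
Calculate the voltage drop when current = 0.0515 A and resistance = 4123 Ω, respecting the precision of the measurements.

212 V

voltage drop = 0.0515 A × 4123 Ω = 212.3345 V.
0.0515 has 3 significant figures; 4123 has 4.
Division/multiplication keeps the fewest: 3 significant figures.
Rounded: 212 V.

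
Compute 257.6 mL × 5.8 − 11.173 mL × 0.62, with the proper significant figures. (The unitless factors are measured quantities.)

257.6 × 5.8 = 1494.08 → 1.5 × 10^3 mL (2 s.f., last digit at the 10^2 place).
11.173 × 0.62 = 6.92726 → 6.9 mL (2 s.f., last digit at the 10^-1 place).
Difference: 1487.15274 mL; keep the coarser place, 10^2.
Result: 1.5 × 10^3 mL.

1.5 × 10^3 mL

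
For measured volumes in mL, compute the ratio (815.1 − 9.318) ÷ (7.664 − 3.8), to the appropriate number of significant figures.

2.1 × 10^2

815.1 − 9.318 = 805.782, limited to 1 d.p. → 4 s.f.; 7.664 − 3.8 = 3.864, limited to 1 d.p. → 2 s.f.
Carrying full precision, 805.782 ÷ 3.864 = 208.535714286…; keep min(4, 2) = 2 s.f.
Rounded to 2 significant figures: 2.1 × 10^2.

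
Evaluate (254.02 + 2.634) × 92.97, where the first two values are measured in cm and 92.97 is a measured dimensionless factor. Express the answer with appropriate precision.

254.02 cm + 2.634 cm = 256.654 cm; the sum is limited to 2 decimal places (5 s.f.).
Carrying full precision, 256.654 × 92.97 = 23861.12238 cm; 92.97 has 4 s.f., so the result keeps min(5, 4) = 4 s.f.
Rounded to 4 significant figures: 2.386 × 10⁴ cm.

2.386 × 10⁴ cm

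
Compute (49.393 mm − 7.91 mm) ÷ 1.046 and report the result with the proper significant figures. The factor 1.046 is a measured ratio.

39.66 mm

49.393 mm − 7.91 mm = 41.483 mm; the difference is limited to 2 decimal places (4 s.f.).
Carrying full precision, 41.483 ÷ 1.046 = 39.6586998088… mm; 1.046 has 4 s.f., so the result keeps min(4, 4) = 4 s.f.
Rounded to 4 significant figures: 39.66 mm.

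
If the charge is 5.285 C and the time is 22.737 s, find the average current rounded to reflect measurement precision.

average current = 5.285 C ÷ 22.737 s = 0.232440515459… A.
5.285 has 4 significant figures; 22.737 has 5.
Division/multiplication keeps the fewest: 4 significant figures.
Rounded: 0.2324 A.

0.2324 A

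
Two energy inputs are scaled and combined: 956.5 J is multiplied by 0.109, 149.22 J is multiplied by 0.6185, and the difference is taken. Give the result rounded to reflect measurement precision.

956.5 × 0.109 = 104.2585 → 104 J (3 s.f., last digit at the 10^0 place).
149.22 × 0.6185 = 92.29257 → 92.29 J (4 s.f., last digit at the 10^-2 place).
Difference: 11.96593 J; keep the coarser place, 10^0.
Result: 12 J.

12 J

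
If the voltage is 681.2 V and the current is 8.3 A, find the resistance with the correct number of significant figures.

82 Ω

resistance = 681.2 V ÷ 8.3 A = 82.0722891566… Ω.
681.2 has 4 significant figures; 8.3 has 2.
Division/multiplication keeps the fewest: 2 significant figures.
Rounded: 82 Ω.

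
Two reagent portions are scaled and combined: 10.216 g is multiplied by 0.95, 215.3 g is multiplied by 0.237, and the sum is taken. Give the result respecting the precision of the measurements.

60.7 g

10.216 × 0.95 = 9.7052 → 9.7 g (2 s.f., last digit at the 10^-1 place).
215.3 × 0.237 = 51.0261 → 51.0 g (3 s.f., last digit at the 10^-1 place).
Sum: 60.7313 g; keep the coarser place, 10^-1.
Result: 60.7 g.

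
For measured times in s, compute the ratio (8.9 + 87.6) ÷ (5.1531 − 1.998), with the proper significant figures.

30.6

8.9 + 87.6 = 96.5, limited to 1 d.p. → 3 s.f.; 5.1531 − 1.998 = 3.1551, limited to 3 d.p. → 4 s.f.
Carrying full precision, 96.5 ÷ 3.1551 = 30.5854014136…; keep min(3, 4) = 3 s.f.
Rounded to 3 significant figures: 30.6.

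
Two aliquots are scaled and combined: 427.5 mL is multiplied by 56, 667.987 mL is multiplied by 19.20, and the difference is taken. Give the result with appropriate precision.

427.5 × 56 = 23940 → 2.4 × 10⁴ mL (2 s.f., last digit at the 10^3 place).
667.987 × 19.20 = 12825.3504 → 1.283 × 10⁴ mL (4 s.f., last digit at the 10^1 place).
Difference: 11114.6496 mL; keep the coarser place, 10^3.
Result: 1.1 × 10⁴ mL.

1.1 × 10⁴ mL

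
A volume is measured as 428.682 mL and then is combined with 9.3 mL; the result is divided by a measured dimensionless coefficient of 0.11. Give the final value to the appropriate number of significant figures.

4.0 × 10³ mL

428.682 mL + 9.3 mL = 437.982 mL; the sum is limited to 1 decimal place (4 s.f.).
Carrying full precision, 437.982 ÷ 0.11 = 3981.65454545… mL; 0.11 has 2 s.f., so the result keeps min(4, 2) = 2 s.f.
Rounded to 2 significant figures: 4.0 × 10³ mL.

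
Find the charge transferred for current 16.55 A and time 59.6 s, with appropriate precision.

charge transferred = 16.55 A × 59.6 s = 986.38 C.
16.55 has 4 significant figures; 59.6 has 3.
Division/multiplication keeps the fewest: 3 significant figures.
Rounded: 986 C.

986 C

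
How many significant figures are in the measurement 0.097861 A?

0.097861: leading zeros are not significant.

5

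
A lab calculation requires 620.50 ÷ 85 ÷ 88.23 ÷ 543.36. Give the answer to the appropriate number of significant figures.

620.50 ÷ 85 ÷ 88.23 ÷ 543.36 = 0.000152271601942…
Multiplication/division keeps the fewest significant figures: 620.50 → 5 s.f., 85 → 2 s.f., 88.23 → 4 s.f., 543.36 → 5 s.f.; limit is 2.
Rounded to 2 significant figures: 1.5 × 10⁻⁴.

1.5 × 10⁻⁴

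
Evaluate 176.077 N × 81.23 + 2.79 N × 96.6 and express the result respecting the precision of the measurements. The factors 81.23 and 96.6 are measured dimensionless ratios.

1.457 × 10⁴ N

176.077 × 81.23 = 14302.73471 → 1.430 × 10⁴ N (4 s.f., last digit at the 10^1 place).
2.79 × 96.6 = 269.514 → 270. N (3 s.f., last digit at the 10^0 place).
Sum: 14572.24871 N; keep the coarser place, 10^1.
Result: 1.457 × 10⁴ N.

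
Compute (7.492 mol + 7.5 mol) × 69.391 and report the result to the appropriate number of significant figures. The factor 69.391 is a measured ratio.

7.492 mol + 7.5 mol = 14.992 mol; the sum is limited to 1 decimal place (3 s.f.).
Carrying full precision, 14.992 × 69.391 = 1040.309872 mol; 69.391 has 5 s.f., so the result keeps min(3, 5) = 3 s.f.
Rounded to 3 significant figures: 1.04 × 10³ mol.

1.04 × 10³ mol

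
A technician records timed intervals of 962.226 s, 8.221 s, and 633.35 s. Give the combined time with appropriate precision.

1603.80 s

962.226 s + 8.221 s + 633.35 s = 1603.797 s.
Addition/subtraction keeps the fewest decimal places: 962.226 → 3 decimal places, 8.221 → 3 decimal places, 633.35 → 2 decimal places; limit is 2.
Rounded to 2 decimal places: 1603.80 s.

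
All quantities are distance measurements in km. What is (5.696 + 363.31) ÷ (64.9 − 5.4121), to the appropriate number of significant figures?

6.20

5.696 + 363.31 = 369.006, limited to 2 d.p. → 5 s.f.; 64.9 − 5.4121 = 59.4879, limited to 1 d.p. → 3 s.f.
Carrying full precision, 369.006 ÷ 59.4879 = 6.20304297176…; keep min(5, 3) = 3 s.f.
Rounded to 3 significant figures: 6.20.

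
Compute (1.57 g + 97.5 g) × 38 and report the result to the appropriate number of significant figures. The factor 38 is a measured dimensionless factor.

3.8 × 10³ g

1.57 g + 97.5 g = 99.07 g; the sum is limited to 1 decimal place (3 s.f.).
Carrying full precision, 99.07 × 38 = 3764.66 g; 38 has 2 s.f., so the result keeps min(3, 2) = 2 s.f.
Rounded to 2 significant figures: 3.8 × 10³ g.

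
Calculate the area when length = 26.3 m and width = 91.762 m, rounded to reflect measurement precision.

area = 26.3 m × 91.762 m = 2413.3406 m².
26.3 has 3 significant figures; 91.762 has 5.
Division/multiplication keeps the fewest: 3 significant figures.
Rounded: 2.41 × 10^3 m².

2.41 × 10^3 m²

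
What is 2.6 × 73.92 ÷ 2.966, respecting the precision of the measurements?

2.6 × 73.92 ÷ 2.966 = 64.7983816588…
Multiplication/division keeps the fewest significant figures: 2.6 → 2 s.f., 73.92 → 4 s.f., 2.966 → 4 s.f.; limit is 2.
Rounded to 2 significant figures: 65.

65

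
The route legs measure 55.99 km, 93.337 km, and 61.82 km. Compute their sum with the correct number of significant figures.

211.15 km

55.99 km + 93.337 km + 61.82 km = 211.147 km.
Addition/subtraction keeps the fewest decimal places: 55.99 → 2 decimal places, 93.337 → 3 decimal places, 61.82 → 2 decimal places; limit is 2.
Rounded to 2 decimal places: 211.15 km.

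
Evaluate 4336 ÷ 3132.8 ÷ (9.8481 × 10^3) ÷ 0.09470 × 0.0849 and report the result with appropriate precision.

4336 ÷ 3132.8 ÷ (9.8481 × 10^3) ÷ 0.09470 × 0.0849 = 0.000125997481633…
Multiplication/division keeps the fewest significant figures: 4336 → 4 s.f., 3132.8 → 5 s.f., 9.8481 × 10^3 → 5 s.f., 0.09470 → 4 s.f., 0.0849 → 3 s.f.; limit is 3.
Rounded to 3 significant figures: 1.26 × 10^-4.

1.26 × 10^-4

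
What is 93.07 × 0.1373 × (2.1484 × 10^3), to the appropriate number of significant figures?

93.07 × 0.1373 × (2.1484 × 10^3) = 27453.3530324
Multiplication/division keeps the fewest significant figures: 93.07 → 4 s.f., 0.1373 → 4 s.f., 2.1484 × 10^3 → 5 s.f.; limit is 4.
Rounded to 4 significant figures: 2.745 × 10^4.

2.745 × 10^4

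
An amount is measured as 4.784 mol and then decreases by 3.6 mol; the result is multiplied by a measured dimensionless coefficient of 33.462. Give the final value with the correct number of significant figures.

4.784 mol − 3.6 mol = 1.184 mol; the difference is limited to 1 decimal place (2 s.f.).
Carrying full precision, 1.184 × 33.462 = 39.619008 mol; 33.462 has 5 s.f., so the result keeps min(2, 5) = 2 s.f.
Rounded to 2 significant figures: 4.0 × 10¹ mol.

4.0 × 10¹ mol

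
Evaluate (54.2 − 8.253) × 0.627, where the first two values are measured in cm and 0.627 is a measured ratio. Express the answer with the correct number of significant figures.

28.8 cm

54.2 cm − 8.253 cm = 45.947 cm; the difference is limited to 1 decimal place (3 s.f.).
Carrying full precision, 45.947 × 0.627 = 28.808769 cm; 0.627 has 3 s.f., so the result keeps min(3, 3) = 3 s.f.
Rounded to 3 significant figures: 28.8 cm.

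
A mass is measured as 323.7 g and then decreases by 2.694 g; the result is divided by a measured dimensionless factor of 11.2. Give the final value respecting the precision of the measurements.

28.7 g

323.7 g − 2.694 g = 321.006 g; the difference is limited to 1 decimal place (4 s.f.).
Carrying full precision, 321.006 ÷ 11.2 = 28.66125 g; 11.2 has 3 s.f., so the result keeps min(4, 3) = 3 s.f.
Rounded to 3 significant figures: 28.7 g.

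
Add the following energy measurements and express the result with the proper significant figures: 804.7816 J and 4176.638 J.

4981.420 J

804.7816 J + 4176.638 J = 4981.4196 J.
Addition/subtraction keeps the fewest decimal places: 804.7816 → 4 decimal places, 4176.638 → 3 decimal places; limit is 3.
Rounded to 3 decimal places: 4981.420 J.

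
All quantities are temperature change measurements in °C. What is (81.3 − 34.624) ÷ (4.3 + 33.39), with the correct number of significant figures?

81.3 − 34.624 = 46.676, limited to 1 d.p. → 3 s.f.; 4.3 + 33.39 = 37.69, limited to 1 d.p. → 3 s.f.
Carrying full precision, 46.676 ÷ 37.69 = 1.23841867869…; keep min(3, 3) = 3 s.f.
Rounded to 3 significant figures: 1.24.

1.24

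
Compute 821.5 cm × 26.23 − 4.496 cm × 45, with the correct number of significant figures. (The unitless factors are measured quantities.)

821.5 × 26.23 = 21547.945 → 2.155 × 10⁴ cm (4 s.f., last digit at the 10^1 place).
4.496 × 45 = 202.32 → 2.0 × 10² cm (2 s.f., last digit at the 10^1 place).
Difference: 21345.625 cm; keep the coarser place, 10^1.
Result: 2.135 × 10⁴ cm.

2.135 × 10⁴ cm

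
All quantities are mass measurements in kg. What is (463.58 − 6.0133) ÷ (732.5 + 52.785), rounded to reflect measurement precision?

0.5827

463.58 − 6.0133 = 457.5667, limited to 2 d.p. → 5 s.f.; 732.5 + 52.785 = 785.285, limited to 1 d.p. → 4 s.f.
Carrying full precision, 457.5667 ÷ 785.285 = 0.582675971144…; keep min(5, 4) = 4 s.f.
Rounded to 4 significant figures: 0.5827.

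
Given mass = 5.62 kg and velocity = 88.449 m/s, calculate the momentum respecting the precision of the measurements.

momentum = 5.62 kg × 88.449 m/s = 497.08338 kg·m/s.
5.62 has 3 significant figures; 88.449 has 5.
Division/multiplication keeps the fewest: 3 significant figures.
Rounded: 497 kg·m/s.

497 kg·m/s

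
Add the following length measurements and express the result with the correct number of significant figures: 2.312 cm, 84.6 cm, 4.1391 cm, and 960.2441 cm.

2.312 cm + 84.6 cm + 4.1391 cm + 960.2441 cm = 1051.2952 cm.
Addition/subtraction keeps the fewest decimal places: 2.312 → 3 decimal places, 84.6 → 1 decimal place, 4.1391 → 4 decimal places, 960.2441 → 4 decimal places; limit is 1.
Rounded to 1 decimal place: 1051.3 cm.

1051.3 cm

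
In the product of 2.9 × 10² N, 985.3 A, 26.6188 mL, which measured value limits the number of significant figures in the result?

2.9 × 10² N → 2 s.f.; 985.3 A → 4 s.f.; 26.6188 mL → 6 s.f.
The fewest is 2 significant figures, from 2.9 × 10² N.

2.9 × 10² N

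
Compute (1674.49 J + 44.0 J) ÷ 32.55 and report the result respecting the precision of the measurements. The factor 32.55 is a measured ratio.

52.80 J

1674.49 J + 44.0 J = 1718.49 J; the sum is limited to 1 decimal place (5 s.f.).
Carrying full precision, 1718.49 ÷ 32.55 = 52.7953917051… J; 32.55 has 4 s.f., so the result keeps min(5, 4) = 4 s.f.
Rounded to 4 significant figures: 52.80 J.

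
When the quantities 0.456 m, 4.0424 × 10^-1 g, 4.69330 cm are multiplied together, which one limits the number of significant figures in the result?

0.456 m → 3 s.f.; 4.0424 × 10^-1 g → 5 s.f.; 4.69330 cm → 6 s.f.
The fewest is 3 significant figures, from 0.456 m.

0.456 m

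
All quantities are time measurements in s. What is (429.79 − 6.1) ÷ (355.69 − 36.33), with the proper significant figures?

429.79 − 6.1 = 423.69, limited to 1 d.p. → 4 s.f.; 355.69 − 36.33 = 319.36, limited to 2 d.p. → 5 s.f.
Carrying full precision, 423.69 ÷ 319.36 = 1.32668461924…; keep min(4, 5) = 4 s.f.
Rounded to 4 significant figures: 1.327.

1.327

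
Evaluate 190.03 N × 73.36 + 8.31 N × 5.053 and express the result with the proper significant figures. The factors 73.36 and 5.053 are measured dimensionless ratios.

1.398 × 10^4 N

190.03 × 73.36 = 13940.6008 → 1.394 × 10^4 N (4 s.f., last digit at the 10^1 place).
8.31 × 5.053 = 41.99043 → 42.0 N (3 s.f., last digit at the 10^-1 place).
Sum: 13982.59123 N; keep the coarser place, 10^1.
Result: 1.398 × 10^4 N.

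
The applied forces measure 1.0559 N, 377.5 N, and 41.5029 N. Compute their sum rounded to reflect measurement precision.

1.0559 N + 377.5 N + 41.5029 N = 420.0588 N.
Addition/subtraction keeps the fewest decimal places: 1.0559 → 4 decimal places, 377.5 → 1 decimal place, 41.5029 → 4 decimal places; limit is 1.
Rounded to 1 decimal place: 420.1 N.

420.1 N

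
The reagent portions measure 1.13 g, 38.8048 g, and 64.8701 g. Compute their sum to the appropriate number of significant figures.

104.80 g

1.13 g + 38.8048 g + 64.8701 g = 104.8049 g.
Addition/subtraction keeps the fewest decimal places: 1.13 → 2 decimal places, 38.8048 → 4 decimal places, 64.8701 → 4 decimal places; limit is 2.
Rounded to 2 decimal places: 104.80 g.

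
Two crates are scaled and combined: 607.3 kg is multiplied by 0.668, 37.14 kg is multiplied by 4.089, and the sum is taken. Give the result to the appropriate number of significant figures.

558 kg

607.3 × 0.668 = 405.6764 → 406 kg (3 s.f., last digit at the 10^0 place).
37.14 × 4.089 = 151.86546 → 1.519 × 10² kg (4 s.f., last digit at the 10^-1 place).
Sum: 557.54186 kg; keep the coarser place, 10^0.
Result: 558 kg.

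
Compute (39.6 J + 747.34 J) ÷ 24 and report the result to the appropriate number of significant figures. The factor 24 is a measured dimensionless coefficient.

39.6 J + 747.34 J = 786.94 J; the sum is limited to 1 decimal place (4 s.f.).
Carrying full precision, 786.94 ÷ 24 = 32.7891666667… J; 24 has 2 s.f., so the result keeps min(4, 2) = 2 s.f.
Rounded to 2 significant figures: 33 J.

33 J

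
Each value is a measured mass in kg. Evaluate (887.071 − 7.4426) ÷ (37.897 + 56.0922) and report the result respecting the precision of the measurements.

887.071 − 7.4426 = 879.6284, limited to 3 d.p. → 6 s.f.; 37.897 + 56.0922 = 93.9892, limited to 3 d.p. → 5 s.f.
Carrying full precision, 879.6284 ÷ 93.9892 = 9.35882420533…; keep min(6, 5) = 5 s.f.
Rounded to 5 significant figures: 9.3588.

9.3588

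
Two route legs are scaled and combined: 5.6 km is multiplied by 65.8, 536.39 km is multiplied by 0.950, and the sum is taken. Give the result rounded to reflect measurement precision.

8.8 × 10² km

5.6 × 65.8 = 368.48 → 3.7 × 10² km (2 s.f., last digit at the 10^1 place).
536.39 × 0.950 = 509.5705 → 5.10 × 10² km (3 s.f., last digit at the 10^0 place).
Sum: 878.0505 km; keep the coarser place, 10^1.
Result: 8.8 × 10² km.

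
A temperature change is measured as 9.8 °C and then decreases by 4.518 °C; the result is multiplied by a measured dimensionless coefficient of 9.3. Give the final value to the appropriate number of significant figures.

9.8 °C − 4.518 °C = 5.282 °C; the difference is limited to 1 decimal place (2 s.f.).
Carrying full precision, 5.282 × 9.3 = 49.1226 °C; 9.3 has 2 s.f., so the result keeps min(2, 2) = 2 s.f.
Rounded to 2 significant figures: 49 °C.

49 °C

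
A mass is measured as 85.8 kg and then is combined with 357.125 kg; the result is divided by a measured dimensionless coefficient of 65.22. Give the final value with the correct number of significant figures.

85.8 kg + 357.125 kg = 442.925 kg; the sum is limited to 1 decimal place (4 s.f.).
Carrying full precision, 442.925 ÷ 65.22 = 6.79124501687… kg; 65.22 has 4 s.f., so the result keeps min(4, 4) = 4 s.f.
Rounded to 4 significant figures: 6.791 kg.

6.791 kg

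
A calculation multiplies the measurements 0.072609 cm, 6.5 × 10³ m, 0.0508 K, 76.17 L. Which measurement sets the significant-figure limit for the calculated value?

6.5 × 10³ m

0.072609 cm → 5 s.f.; 6.5 × 10³ m → 2 s.f.; 0.0508 K → 3 s.f.; 76.17 L → 4 s.f.
The fewest is 2 significant figures, from 6.5 × 10³ m.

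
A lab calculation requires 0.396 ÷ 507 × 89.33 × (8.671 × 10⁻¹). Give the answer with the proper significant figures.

0.396 ÷ 507 × 89.33 × (8.671 × 10⁻¹) = 0.0604997732308…
Multiplication/division keeps the fewest significant figures: 0.396 → 3 s.f., 507 → 3 s.f., 89.33 → 4 s.f., 8.671 × 10⁻¹ → 4 s.f.; limit is 3.
Rounded to 3 significant figures: 0.0605.

0.0605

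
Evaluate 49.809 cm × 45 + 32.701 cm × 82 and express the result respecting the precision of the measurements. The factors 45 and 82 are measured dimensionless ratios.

49.809 × 45 = 2241.405 → 2.2 × 10³ cm (2 s.f., last digit at the 10^2 place).
32.701 × 82 = 2681.482 → 2.7 × 10³ cm (2 s.f., last digit at the 10^2 place).
Sum: 4922.887 cm; keep the coarser place, 10^2.
Result: 4.9 × 10³ cm.

4.9 × 10³ cm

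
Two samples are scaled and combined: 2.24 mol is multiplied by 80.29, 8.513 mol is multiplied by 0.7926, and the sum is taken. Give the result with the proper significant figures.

2.24 × 80.29 = 179.8496 → 1.80 × 10² mol (3 s.f., last digit at the 10^0 place).
8.513 × 0.7926 = 6.7474038 → 6.747 mol (4 s.f., last digit at the 10^-3 place).
Sum: 186.5970038 mol; keep the coarser place, 10^0.
Result: 187 mol.

187 mol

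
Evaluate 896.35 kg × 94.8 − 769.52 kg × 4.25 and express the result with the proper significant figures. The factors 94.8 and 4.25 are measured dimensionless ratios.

8.17 × 10^4 kg

896.35 × 94.8 = 84973.98 → 8.50 × 10^4 kg (3 s.f., last digit at the 10^2 place).
769.52 × 4.25 = 3270.46 → 3.27 × 10^3 kg (3 s.f., last digit at the 10^1 place).
Difference: 81703.52 kg; keep the coarser place, 10^2.
Result: 8.17 × 10^4 kg.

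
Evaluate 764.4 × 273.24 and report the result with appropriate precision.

2.089 × 10⁵

764.4 × 273.24 = 208864.656
Multiplication/division keeps the fewest significant figures: 764.4 → 4 s.f., 273.24 → 5 s.f.; limit is 4.
Rounded to 4 significant figures: 2.089 × 10⁵.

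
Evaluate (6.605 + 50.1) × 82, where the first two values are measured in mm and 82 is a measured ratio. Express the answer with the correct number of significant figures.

4.6 × 10^3 mm

6.605 mm + 50.1 mm = 56.705 mm; the sum is limited to 1 decimal place (3 s.f.).
Carrying full precision, 56.705 × 82 = 4649.81 mm; 82 has 2 s.f., so the result keeps min(3, 2) = 2 s.f.
Rounded to 2 significant figures: 4.6 × 10^3 mm.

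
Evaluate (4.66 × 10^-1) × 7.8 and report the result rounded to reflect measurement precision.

(4.66 × 10^-1) × 7.8 = 3.6348
Multiplication/division keeps the fewest significant figures: 4.66 × 10^-1 → 3 s.f., 7.8 → 2 s.f.; limit is 2.
Rounded to 2 significant figures: 3.6.

3.6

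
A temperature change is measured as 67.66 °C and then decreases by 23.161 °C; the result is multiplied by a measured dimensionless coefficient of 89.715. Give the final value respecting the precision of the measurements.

3.992 × 10^3 °C

67.66 °C − 23.161 °C = 44.499 °C; the difference is limited to 2 decimal places (4 s.f.).
Carrying full precision, 44.499 × 89.715 = 3992.227785 °C; 89.715 has 5 s.f., so the result keeps min(4, 5) = 4 s.f.
Rounded to 4 significant figures: 3.992 × 10^3 °C.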